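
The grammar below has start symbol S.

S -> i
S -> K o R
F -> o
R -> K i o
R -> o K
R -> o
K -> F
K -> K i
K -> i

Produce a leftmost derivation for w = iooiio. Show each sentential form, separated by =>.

S=>KoR=>ioR=>ioKio=>ioKiio=>ioFiio=>iooiio

S => KoR   [S -> K o R]
KoR => ioR   [K -> i]
ioR => ioKio   [R -> K i o]
ioKio => ioKiio   [K -> K i]
ioKiio => ioFiio   [K -> F]
ioFiio => iooiio   [F -> o]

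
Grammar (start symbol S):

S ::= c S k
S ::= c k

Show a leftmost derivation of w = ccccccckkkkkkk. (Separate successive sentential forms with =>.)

S => cSk   [S ::= c S k]
cSk => ccSkk   [S ::= c S k]
ccSkk => cccSkkk   [S ::= c S k]
cccSkkk => ccccSkkkk   [S ::= c S k]
ccccSkkkk => cccccSkkkkk   [S ::= c S k]
cccccSkkkkk => ccccccSkkkkkk   [S ::= c S k]
ccccccSkkkkkk => ccccccckkkkkkk   [S ::= c k]

S=>cSk=>ccSkk=>cccSkkk=>ccccSkkkk=>cccccSkkkkk=>ccccccSkkkkkk=>ccccccckkkkkkk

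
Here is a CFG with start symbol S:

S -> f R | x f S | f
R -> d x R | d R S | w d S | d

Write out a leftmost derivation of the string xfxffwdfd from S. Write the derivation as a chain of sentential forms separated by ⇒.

S ⇒ xfS   [S -> x f S]
xfS ⇒ xfxfS   [S -> x f S]
xfxfS ⇒ xfxffR   [S -> f R]
xfxffR ⇒ xfxffwdS   [R -> w d S]
xfxffwdS ⇒ xfxffwdfR   [S -> f R]
xfxffwdfR ⇒ xfxffwdfd   [R -> d]

S ⇒ xfS ⇒ xfxfS ⇒ xfxffR ⇒ xfxffwdS ⇒ xfxffwdfR ⇒ xfxffwdfd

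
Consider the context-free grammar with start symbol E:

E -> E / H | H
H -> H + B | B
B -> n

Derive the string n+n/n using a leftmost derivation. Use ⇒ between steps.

E⇒E/H⇒H/H⇒H+B/H⇒B+B/H⇒n+B/H⇒n+n/H⇒n+n/B⇒n+n/n

E ⇒ E/H   [E -> E / H]
E/H ⇒ H/H   [E -> H]
H/H ⇒ H+B/H   [H -> H + B]
H+B/H ⇒ B+B/H   [H -> B]
B+B/H ⇒ n+B/H   [B -> n]
n+B/H ⇒ n+n/H   [B -> n]
n+n/H ⇒ n+n/B   [H -> B]
n+n/B ⇒ n+n/n   [B -> n]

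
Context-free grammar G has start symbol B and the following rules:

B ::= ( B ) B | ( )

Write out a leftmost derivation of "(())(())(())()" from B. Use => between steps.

B => (B)B   [B ::= ( B ) B]
(B)B => (())B   [B ::= ( )]
(())B => (())(B)B   [B ::= ( B ) B]
(())(B)B => (())(())B   [B ::= ( )]
(())(())B => (())(())(B)B   [B ::= ( B ) B]
(())(())(B)B => (())(())(())B   [B ::= ( )]
(())(())(())B => (())(())(())()   [B ::= ( )]

B => (B)B => (())B => (())(B)B => (())(())B => (())(())(B)B => (())(())(())B => (())(())(())()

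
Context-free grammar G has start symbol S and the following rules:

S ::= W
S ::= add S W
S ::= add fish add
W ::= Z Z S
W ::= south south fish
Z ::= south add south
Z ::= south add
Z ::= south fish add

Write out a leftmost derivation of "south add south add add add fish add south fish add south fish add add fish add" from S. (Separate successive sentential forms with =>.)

S => W => Z Z S => south add Z S => south add south add S => south add south add add S W => south add south add add add fish add W => south add south add add add fish add Z Z S => south add south add add add fish add south fish add Z S => south add south add add add fish add south fish add south fish add S => south add south add add add fish add south fish add south fish add add fish add

S => W   [S ::= W]
W => Z Z S   [W ::= Z Z S]
Z Z S => south add Z S   [Z ::= south add]
south add Z S => south add south add S   [Z ::= south add]
south add south add S => south add south add add S W   [S ::= add S W]
south add south add add S W => south add south add add add fish add W   [S ::= add fish add]
south add south add add add fish add W => south add south add add add fish add Z Z S   [W ::= Z Z S]
south add south add add add fish add Z Z S => south add south add add add fish add south fish add Z S   [Z ::= south fish add]
south add south add add add fish add south fish add Z S => south add south add add add fish add south fish add south fish add S   [Z ::= south fish add]
south add south add add add fish add south fish add south fish add S => south add south add add add fish add south fish add south fish add add fish add   [S ::= add fish add]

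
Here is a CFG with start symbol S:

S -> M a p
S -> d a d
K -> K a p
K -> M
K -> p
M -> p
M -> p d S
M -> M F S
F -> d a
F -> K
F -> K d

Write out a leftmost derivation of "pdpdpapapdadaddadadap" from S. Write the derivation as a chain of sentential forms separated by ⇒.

S⇒Map⇒MFSap⇒MFSFSap⇒pdSFSFSap⇒pdMapFSFSap⇒pdpdSapFSFSap⇒pdpdMapapFSFSap⇒pdpdpapapFSFSap⇒pdpdpapapdaSFSap⇒pdpdpapapdadadFSap⇒pdpdpapapdadaddaSap⇒pdpdpapapdadaddadadap

S ⇒ Map   [S -> M a p]
Map ⇒ MFSap   [M -> M F S]
MFSap ⇒ MFSFSap   [M -> M F S]
MFSFSap ⇒ pdSFSFSap   [M -> p d S]
pdSFSFSap ⇒ pdMapFSFSap   [S -> M a p]
pdMapFSFSap ⇒ pdpdSapFSFSap   [M -> p d S]
pdpdSapFSFSap ⇒ pdpdMapapFSFSap   [S -> M a p]
pdpdMapapFSFSap ⇒ pdpdpapapFSFSap   [M -> p]
pdpdpapapFSFSap ⇒ pdpdpapapdaSFSap   [F -> d a]
pdpdpapapdaSFSap ⇒ pdpdpapapdadadFSap   [S -> d a d]
pdpdpapapdadadFSap ⇒ pdpdpapapdadaddaSap   [F -> d a]
pdpdpapapdadaddaSap ⇒ pdpdpapapdadaddadadap   [S -> d a d]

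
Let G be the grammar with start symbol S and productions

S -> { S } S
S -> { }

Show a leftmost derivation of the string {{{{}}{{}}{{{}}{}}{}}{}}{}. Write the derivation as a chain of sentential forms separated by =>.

S => {S}S   [S -> { S } S]
{S}S => {{S}S}S   [S -> { S } S]
{{S}S}S => {{{S}S}S}S   [S -> { S } S]
{{{S}S}S}S => {{{{}}S}S}S   [S -> { }]
{{{{}}S}S}S => {{{{}}{S}S}S}S   [S -> { S } S]
{{{{}}{S}S}S}S => {{{{}}{{}}S}S}S   [S -> { }]
{{{{}}{{}}S}S}S => {{{{}}{{}}{S}S}S}S   [S -> { S } S]
{{{{}}{{}}{S}S}S}S => {{{{}}{{}}{{S}S}S}S}S   [S -> { S } S]
{{{{}}{{}}{{S}S}S}S}S => {{{{}}{{}}{{{}}S}S}S}S   [S -> { }]
{{{{}}{{}}{{{}}S}S}S}S => {{{{}}{{}}{{{}}{}}S}S}S   [S -> { }]
{{{{}}{{}}{{{}}{}}S}S}S => {{{{}}{{}}{{{}}{}}{}}S}S   [S -> { }]
{{{{}}{{}}{{{}}{}}{}}S}S => {{{{}}{{}}{{{}}{}}{}}{}}S   [S -> { }]
{{{{}}{{}}{{{}}{}}{}}{}}S => {{{{}}{{}}{{{}}{}}{}}{}}{}   [S -> { }]

S=>{S}S=>{{S}S}S=>{{{S}S}S}S=>{{{{}}S}S}S=>{{{{}}{S}S}S}S=>{{{{}}{{}}S}S}S=>{{{{}}{{}}{S}S}S}S=>{{{{}}{{}}{{S}S}S}S}S=>{{{{}}{{}}{{{}}S}S}S}S=>{{{{}}{{}}{{{}}{}}S}S}S=>{{{{}}{{}}{{{}}{}}{}}S}S=>{{{{}}{{}}{{{}}{}}{}}{}}S=>{{{{}}{{}}{{{}}{}}{}}{}}{}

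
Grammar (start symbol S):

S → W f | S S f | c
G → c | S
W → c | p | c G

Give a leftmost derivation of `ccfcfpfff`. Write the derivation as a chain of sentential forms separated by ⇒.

S ⇒ SSf   [S → S S f]
SSf ⇒ cSf   [S → c]
cSf ⇒ cSSff   [S → S S f]
cSSff ⇒ cSSfSff   [S → S S f]
cSSfSff ⇒ cWfSfSff   [S → W f]
cWfSfSff ⇒ ccfSfSff   [W → c]
ccfSfSff ⇒ ccfcfSff   [S → c]
ccfcfSff ⇒ ccfcfWfff   [S → W f]
ccfcfWfff ⇒ ccfcfpfff   [W → p]

S ⇒ SSf ⇒ cSf ⇒ cSSff ⇒ cSSfSff ⇒ cWfSfSff ⇒ ccfSfSff ⇒ ccfcfSff ⇒ ccfcfWfff ⇒ ccfcfpfff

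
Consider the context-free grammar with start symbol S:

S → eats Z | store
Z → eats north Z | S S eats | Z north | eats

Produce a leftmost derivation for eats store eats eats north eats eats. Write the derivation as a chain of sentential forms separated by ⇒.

S ⇒ eats Z ⇒ eats S S eats ⇒ eats store S eats ⇒ eats store eats Z eats ⇒ eats store eats eats north Z eats ⇒ eats store eats eats north eats eats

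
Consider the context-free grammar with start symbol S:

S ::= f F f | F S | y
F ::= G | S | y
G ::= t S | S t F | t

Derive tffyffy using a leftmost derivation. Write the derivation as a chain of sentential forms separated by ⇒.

S ⇒ FS   [S ::= F S]
FS ⇒ GS   [F ::= G]
GS ⇒ tSS   [G ::= t S]
tSS ⇒ tfFfS   [S ::= f F f]
tfFfS ⇒ tfSfS   [F ::= S]
tfSfS ⇒ tffFffS   [S ::= f F f]
tffFffS ⇒ tffyffS   [F ::= y]
tffyffS ⇒ tffyffy   [S ::= y]

S ⇒ FS ⇒ GS ⇒ tSS ⇒ tfFfS ⇒ tfSfS ⇒ tffFffS ⇒ tffyffS ⇒ tffyffy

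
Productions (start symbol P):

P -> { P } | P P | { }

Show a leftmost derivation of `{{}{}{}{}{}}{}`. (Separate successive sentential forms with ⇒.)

P ⇒ PP   [P -> P P]
PP ⇒ {P}P   [P -> { P }]
{P}P ⇒ {PP}P   [P -> P P]
{PP}P ⇒ {PPP}P   [P -> P P]
{PPP}P ⇒ {PPPP}P   [P -> P P]
{PPPP}P ⇒ {PPPPP}P   [P -> P P]
{PPPPP}P ⇒ {{}PPPP}P   [P -> { }]
{{}PPPP}P ⇒ {{}{}PPP}P   [P -> { }]
{{}{}PPP}P ⇒ {{}{}{}PP}P   [P -> { }]
{{}{}{}PP}P ⇒ {{}{}{}{}P}P   [P -> { }]
{{}{}{}{}P}P ⇒ {{}{}{}{}{}}P   [P -> { }]
{{}{}{}{}{}}P ⇒ {{}{}{}{}{}}{}   [P -> { }]

P ⇒ PP ⇒ {P}P ⇒ {PP}P ⇒ {PPP}P ⇒ {PPPP}P ⇒ {PPPPP}P ⇒ {{}PPPP}P ⇒ {{}{}PPP}P ⇒ {{}{}{}PP}P ⇒ {{}{}{}{}P}P ⇒ {{}{}{}{}{}}P ⇒ {{}{}{}{}{}}{}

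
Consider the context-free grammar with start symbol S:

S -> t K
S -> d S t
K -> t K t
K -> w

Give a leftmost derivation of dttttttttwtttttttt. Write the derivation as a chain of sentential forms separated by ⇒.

S⇒dSt⇒dtKt⇒dttKtt⇒dtttKttt⇒dttttKtttt⇒dtttttKttttt⇒dttttttKtttttt⇒dtttttttKttttttt⇒dttttttttKtttttttt⇒dttttttttwtttttttt

S ⇒ dSt   [S -> d S t]
dSt ⇒ dtKt   [S -> t K]
dtKt ⇒ dttKtt   [K -> t K t]
dttKtt ⇒ dtttKttt   [K -> t K t]
dtttKttt ⇒ dttttKtttt   [K -> t K t]
dttttKtttt ⇒ dtttttKttttt   [K -> t K t]
dtttttKttttt ⇒ dttttttKtttttt   [K -> t K t]
dttttttKtttttt ⇒ dtttttttKttttttt   [K -> t K t]
dtttttttKttttttt ⇒ dttttttttKtttttttt   [K -> t K t]
dttttttttKtttttttt ⇒ dttttttttwtttttttt   [K -> w]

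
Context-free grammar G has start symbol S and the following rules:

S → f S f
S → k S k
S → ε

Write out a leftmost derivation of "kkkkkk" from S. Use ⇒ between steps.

S⇒kSk⇒kkSkk⇒kkkSkkk⇒kkkkkk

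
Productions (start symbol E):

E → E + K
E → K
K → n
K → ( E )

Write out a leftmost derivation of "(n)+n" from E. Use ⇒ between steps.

E ⇒ E+K   [E → E + K]
E+K ⇒ K+K   [E → K]
K+K ⇒ (E)+K   [K → ( E )]
(E)+K ⇒ (K)+K   [E → K]
(K)+K ⇒ (n)+K   [K → n]
(n)+K ⇒ (n)+n   [K → n]

E ⇒ E+K ⇒ K+K ⇒ (E)+K ⇒ (K)+K ⇒ (n)+K ⇒ (n)+n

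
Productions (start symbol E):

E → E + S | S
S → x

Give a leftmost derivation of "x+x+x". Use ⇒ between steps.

E ⇒ E+S   [E → E + S]
E+S ⇒ E+S+S   [E → E + S]
E+S+S ⇒ S+S+S   [E → S]
S+S+S ⇒ x+S+S   [S → x]
x+S+S ⇒ x+x+S   [S → x]
x+x+S ⇒ x+x+x   [S → x]

E⇒E+S⇒E+S+S⇒S+S+S⇒x+S+S⇒x+x+S⇒x+x+x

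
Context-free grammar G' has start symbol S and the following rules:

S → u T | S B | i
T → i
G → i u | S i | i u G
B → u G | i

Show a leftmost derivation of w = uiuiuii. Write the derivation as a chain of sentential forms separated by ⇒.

S ⇒ SB ⇒ SBB ⇒ SBBB ⇒ uTBBB ⇒ uiBBB ⇒ uiuGBB ⇒ uiuiuBB ⇒ uiuiuiB ⇒ uiuiuii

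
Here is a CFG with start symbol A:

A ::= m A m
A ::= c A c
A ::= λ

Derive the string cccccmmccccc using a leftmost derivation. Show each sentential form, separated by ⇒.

A ⇒ cAc   [A ::= c A c]
cAc ⇒ ccAcc   [A ::= c A c]
ccAcc ⇒ cccAccc   [A ::= c A c]
cccAccc ⇒ ccccAcccc   [A ::= c A c]
ccccAcccc ⇒ cccccAccccc   [A ::= c A c]
cccccAccccc ⇒ cccccmAmccccc   [A ::= m A m]
cccccmAmccccc ⇒ cccccmmccccc   [A ::= λ]

A ⇒ cAc ⇒ ccAcc ⇒ cccAccc ⇒ ccccAcccc ⇒ cccccAccccc ⇒ cccccmAmccccc ⇒ cccccmmccccc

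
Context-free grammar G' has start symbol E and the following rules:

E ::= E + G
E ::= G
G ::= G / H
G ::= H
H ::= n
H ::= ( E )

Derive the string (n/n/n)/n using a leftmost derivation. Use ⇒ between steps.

E⇒G⇒G/H⇒H/H⇒(E)/H⇒(G)/H⇒(G/H)/H⇒(G/H/H)/H⇒(H/H/H)/H⇒(n/H/H)/H⇒(n/n/H)/H⇒(n/n/n)/H⇒(n/n/n)/n

E ⇒ G   [E ::= G]
G ⇒ G/H   [G ::= G / H]
G/H ⇒ H/H   [G ::= H]
H/H ⇒ (E)/H   [H ::= ( E )]
(E)/H ⇒ (G)/H   [E ::= G]
(G)/H ⇒ (G/H)/H   [G ::= G / H]
(G/H)/H ⇒ (G/H/H)/H   [G ::= G / H]
(G/H/H)/H ⇒ (H/H/H)/H   [G ::= H]
(H/H/H)/H ⇒ (n/H/H)/H   [H ::= n]
(n/H/H)/H ⇒ (n/n/H)/H   [H ::= n]
(n/n/H)/H ⇒ (n/n/n)/H   [H ::= n]
(n/n/n)/H ⇒ (n/n/n)/n   [H ::= n]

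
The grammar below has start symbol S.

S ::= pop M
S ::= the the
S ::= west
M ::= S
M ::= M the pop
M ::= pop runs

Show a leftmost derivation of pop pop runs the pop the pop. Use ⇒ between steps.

S ⇒ pop M ⇒ pop M the pop ⇒ pop M the pop the pop ⇒ pop pop runs the pop the pop

S ⇒ pop M   [S ::= pop M]
pop M ⇒ pop M the pop   [M ::= M the pop]
pop M the pop ⇒ pop M the pop the pop   [M ::= M the pop]
pop M the pop the pop ⇒ pop pop runs the pop the pop   [M ::= pop runs]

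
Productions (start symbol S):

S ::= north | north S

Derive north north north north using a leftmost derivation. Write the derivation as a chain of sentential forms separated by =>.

S => north S => north north S => north north north S => north north north north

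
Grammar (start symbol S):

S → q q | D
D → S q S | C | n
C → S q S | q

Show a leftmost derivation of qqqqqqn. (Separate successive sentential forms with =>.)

S=>D=>SqS=>DqS=>CqS=>SqSqS=>qqqSqS=>qqqqqqS=>qqqqqqD=>qqqqqqn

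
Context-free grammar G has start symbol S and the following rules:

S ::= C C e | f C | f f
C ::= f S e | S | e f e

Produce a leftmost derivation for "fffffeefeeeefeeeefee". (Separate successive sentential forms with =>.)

S => CCe   [S ::= C C e]
CCe => fSeCe   [C ::= f S e]
fSeCe => fCCeeCe   [S ::= C C e]
fCCeeCe => ffSeCeeCe   [C ::= f S e]
ffSeCeeCe => ffCCeeCeeCe   [S ::= C C e]
ffCCeeCeeCe => fffSeCeeCeeCe   [C ::= f S e]
fffSeCeeCeeCe => fffffeCeeCeeCe   [S ::= f f]
fffffeCeeCeeCe => fffffeefeeeCeeCe   [C ::= e f e]
fffffeefeeeCeeCe => fffffeefeeeefeeeCe   [C ::= e f e]
fffffeefeeeefeeeCe => fffffeefeeeefeeeefee   [C ::= e f e]

S => CCe => fSeCe => fCCeeCe => ffSeCeeCe => ffCCeeCeeCe => fffSeCeeCeeCe => fffffeCeeCeeCe => fffffeefeeeCeeCe => fffffeefeeeefeeeCe => fffffeefeeeefeeeefee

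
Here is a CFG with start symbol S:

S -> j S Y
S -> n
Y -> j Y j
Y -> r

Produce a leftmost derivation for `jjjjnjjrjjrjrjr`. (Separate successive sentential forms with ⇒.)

S⇒jSY⇒jjSYY⇒jjjSYYY⇒jjjjSYYYY⇒jjjjnYYYY⇒jjjjnjYjYYY⇒jjjjnjjYjjYYY⇒jjjjnjjrjjYYY⇒jjjjnjjrjjrYY⇒jjjjnjjrjjrjYjY⇒jjjjnjjrjjrjrjY⇒jjjjnjjrjjrjrjr

S ⇒ jSY   [S -> j S Y]
jSY ⇒ jjSYY   [S -> j S Y]
jjSYY ⇒ jjjSYYY   [S -> j S Y]
jjjSYYY ⇒ jjjjSYYYY   [S -> j S Y]
jjjjSYYYY ⇒ jjjjnYYYY   [S -> n]
jjjjnYYYY ⇒ jjjjnjYjYYY   [Y -> j Y j]
jjjjnjYjYYY ⇒ jjjjnjjYjjYYY   [Y -> j Y j]
jjjjnjjYjjYYY ⇒ jjjjnjjrjjYYY   [Y -> r]
jjjjnjjrjjYYY ⇒ jjjjnjjrjjrYY   [Y -> r]
jjjjnjjrjjrYY ⇒ jjjjnjjrjjrjYjY   [Y -> j Y j]
jjjjnjjrjjrjYjY ⇒ jjjjnjjrjjrjrjY   [Y -> r]
jjjjnjjrjjrjrjY ⇒ jjjjnjjrjjrjrjr   [Y -> r]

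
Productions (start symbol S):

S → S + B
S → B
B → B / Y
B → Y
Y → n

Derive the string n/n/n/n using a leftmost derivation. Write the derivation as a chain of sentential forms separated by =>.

S => B => B/Y => B/Y/Y => B/Y/Y/Y => Y/Y/Y/Y => n/Y/Y/Y => n/n/Y/Y => n/n/n/Y => n/n/n/n

S => B   [S → B]
B => B/Y   [B → B / Y]
B/Y => B/Y/Y   [B → B / Y]
B/Y/Y => B/Y/Y/Y   [B → B / Y]
B/Y/Y/Y => Y/Y/Y/Y   [B → Y]
Y/Y/Y/Y => n/Y/Y/Y   [Y → n]
n/Y/Y/Y => n/n/Y/Y   [Y → n]
n/n/Y/Y => n/n/n/Y   [Y → n]
n/n/n/Y => n/n/n/n   [Y → n]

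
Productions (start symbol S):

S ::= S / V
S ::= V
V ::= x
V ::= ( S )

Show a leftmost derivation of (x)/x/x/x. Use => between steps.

S=>S/V=>S/V/V=>S/V/V/V=>V/V/V/V=>(S)/V/V/V=>(V)/V/V/V=>(x)/V/V/V=>(x)/x/V/V=>(x)/x/x/V=>(x)/x/x/x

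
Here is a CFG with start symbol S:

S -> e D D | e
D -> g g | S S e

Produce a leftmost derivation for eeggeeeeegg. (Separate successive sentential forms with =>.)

S => eDD   [S -> e D D]
eDD => eSSeD   [D -> S S e]
eSSeD => eeDDSeD   [S -> e D D]
eeDDSeD => eeggDSeD   [D -> g g]
eeggDSeD => eeggSSeSeD   [D -> S S e]
eeggSSeSeD => eeggeSeSeD   [S -> e]
eeggeSeSeD => eeggeeeSeD   [S -> e]
eeggeeeSeD => eeggeeeeeD   [S -> e]
eeggeeeeeD => eeggeeeeegg   [D -> g g]

S => eDD => eSSeD => eeDDSeD => eeggDSeD => eeggSSeSeD => eeggeSeSeD => eeggeeeSeD => eeggeeeeeD => eeggeeeeegg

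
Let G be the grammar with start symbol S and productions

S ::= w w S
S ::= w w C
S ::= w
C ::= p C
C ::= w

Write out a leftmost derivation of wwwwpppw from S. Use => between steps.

S => wwS => wwwwC => wwwwpC => wwwwppC => wwwwpppC => wwwwpppw

S => wwS   [S ::= w w S]
wwS => wwwwC   [S ::= w w C]
wwwwC => wwwwpC   [C ::= p C]
wwwwpC => wwwwppC   [C ::= p C]
wwwwppC => wwwwpppC   [C ::= p C]
wwwwpppC => wwwwpppw   [C ::= w]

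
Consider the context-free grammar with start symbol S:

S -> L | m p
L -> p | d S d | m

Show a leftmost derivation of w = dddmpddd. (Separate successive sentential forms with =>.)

S => L => dSd => dLd => ddSdd => ddLdd => dddSddd => dddmpddd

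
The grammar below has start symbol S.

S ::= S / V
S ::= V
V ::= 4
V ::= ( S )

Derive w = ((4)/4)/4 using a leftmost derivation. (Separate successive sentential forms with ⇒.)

S ⇒ S/V ⇒ V/V ⇒ (S)/V ⇒ (S/V)/V ⇒ (V/V)/V ⇒ ((S)/V)/V ⇒ ((V)/V)/V ⇒ ((4)/V)/V ⇒ ((4)/4)/V ⇒ ((4)/4)/4

S ⇒ S/V   [S ::= S / V]
S/V ⇒ V/V   [S ::= V]
V/V ⇒ (S)/V   [V ::= ( S )]
(S)/V ⇒ (S/V)/V   [S ::= S / V]
(S/V)/V ⇒ (V/V)/V   [S ::= V]
(V/V)/V ⇒ ((S)/V)/V   [V ::= ( S )]
((S)/V)/V ⇒ ((V)/V)/V   [S ::= V]
((V)/V)/V ⇒ ((4)/V)/V   [V ::= 4]
((4)/V)/V ⇒ ((4)/4)/V   [V ::= 4]
((4)/4)/V ⇒ ((4)/4)/4   [V ::= 4]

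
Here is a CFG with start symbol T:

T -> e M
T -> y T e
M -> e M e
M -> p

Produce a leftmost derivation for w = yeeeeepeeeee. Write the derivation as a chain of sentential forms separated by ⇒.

T ⇒ yTe   [T -> y T e]
yTe ⇒ yeMe   [T -> e M]
yeMe ⇒ yeeMee   [M -> e M e]
yeeMee ⇒ yeeeMeee   [M -> e M e]
yeeeMeee ⇒ yeeeeMeeee   [M -> e M e]
yeeeeMeeee ⇒ yeeeeeMeeeee   [M -> e M e]
yeeeeeMeeeee ⇒ yeeeeepeeeee   [M -> p]

T ⇒ yTe ⇒ yeMe ⇒ yeeMee ⇒ yeeeMeee ⇒ yeeeeMeeee ⇒ yeeeeeMeeeee ⇒ yeeeeepeeeee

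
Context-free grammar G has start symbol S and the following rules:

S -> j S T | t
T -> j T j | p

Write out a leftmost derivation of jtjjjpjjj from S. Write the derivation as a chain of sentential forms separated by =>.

S => jST => jtT => jtjTj => jtjjTjj => jtjjjTjjj => jtjjjpjjj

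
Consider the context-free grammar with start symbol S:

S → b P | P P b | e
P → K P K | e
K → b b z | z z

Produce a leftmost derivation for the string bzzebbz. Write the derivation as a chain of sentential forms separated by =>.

S => bP   [S → b P]
bP => bKPK   [P → K P K]
bKPK => bzzPK   [K → z z]
bzzPK => bzzeK   [P → e]
bzzeK => bzzebbz   [K → b b z]

S => bP => bKPK => bzzPK => bzzeK => bzzebbz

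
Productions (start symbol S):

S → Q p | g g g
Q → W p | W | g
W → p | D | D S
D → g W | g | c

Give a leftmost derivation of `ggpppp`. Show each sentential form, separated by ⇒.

S ⇒ Qp ⇒ Wpp ⇒ DSpp ⇒ gWSpp ⇒ gDSpp ⇒ ggSpp ⇒ ggQppp ⇒ ggWppp ⇒ ggpppp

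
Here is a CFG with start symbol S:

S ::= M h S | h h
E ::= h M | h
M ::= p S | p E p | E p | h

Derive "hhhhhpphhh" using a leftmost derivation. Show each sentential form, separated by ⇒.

S ⇒ MhS   [S ::= M h S]
MhS ⇒ hhS   [M ::= h]
hhS ⇒ hhMhS   [S ::= M h S]
hhMhS ⇒ hhEphS   [M ::= E p]
hhEphS ⇒ hhhMphS   [E ::= h M]
hhhMphS ⇒ hhhEpphS   [M ::= E p]
hhhEpphS ⇒ hhhhMpphS   [E ::= h M]
hhhhMpphS ⇒ hhhhhpphS   [M ::= h]
hhhhhpphS ⇒ hhhhhpphhh   [S ::= h h]

S ⇒ MhS ⇒ hhS ⇒ hhMhS ⇒ hhEphS ⇒ hhhMphS ⇒ hhhEpphS ⇒ hhhhMpphS ⇒ hhhhhpphS ⇒ hhhhhpphhh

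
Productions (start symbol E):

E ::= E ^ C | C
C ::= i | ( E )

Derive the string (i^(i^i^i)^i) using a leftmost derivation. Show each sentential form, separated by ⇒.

E ⇒ C ⇒ (E) ⇒ (E^C) ⇒ (E^C^C) ⇒ (C^C^C) ⇒ (i^C^C) ⇒ (i^(E)^C) ⇒ (i^(E^C)^C) ⇒ (i^(E^C^C)^C) ⇒ (i^(C^C^C)^C) ⇒ (i^(i^C^C)^C) ⇒ (i^(i^i^C)^C) ⇒ (i^(i^i^i)^C) ⇒ (i^(i^i^i)^i)

E ⇒ C   [E ::= C]
C ⇒ (E)   [C ::= ( E )]
(E) ⇒ (E^C)   [E ::= E ^ C]
(E^C) ⇒ (E^C^C)   [E ::= E ^ C]
(E^C^C) ⇒ (C^C^C)   [E ::= C]
(C^C^C) ⇒ (i^C^C)   [C ::= i]
(i^C^C) ⇒ (i^(E)^C)   [C ::= ( E )]
(i^(E)^C) ⇒ (i^(E^C)^C)   [E ::= E ^ C]
(i^(E^C)^C) ⇒ (i^(E^C^C)^C)   [E ::= E ^ C]
(i^(E^C^C)^C) ⇒ (i^(C^C^C)^C)   [E ::= C]
(i^(C^C^C)^C) ⇒ (i^(i^C^C)^C)   [C ::= i]
(i^(i^C^C)^C) ⇒ (i^(i^i^C)^C)   [C ::= i]
(i^(i^i^C)^C) ⇒ (i^(i^i^i)^C)   [C ::= i]
(i^(i^i^i)^C) ⇒ (i^(i^i^i)^i)   [C ::= i]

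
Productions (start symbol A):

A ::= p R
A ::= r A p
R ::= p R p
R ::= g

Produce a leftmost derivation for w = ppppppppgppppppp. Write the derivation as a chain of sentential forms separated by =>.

A=>pR=>ppRp=>pppRpp=>ppppRppp=>pppppRpppp=>ppppppRppppp=>pppppppRpppppp=>ppppppppRppppppp=>ppppppppgppppppp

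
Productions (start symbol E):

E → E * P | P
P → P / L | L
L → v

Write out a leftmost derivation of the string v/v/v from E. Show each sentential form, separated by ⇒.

E⇒P⇒P/L⇒P/L/L⇒L/L/L⇒v/L/L⇒v/v/L⇒v/v/v

E ⇒ P   [E → P]
P ⇒ P/L   [P → P / L]
P/L ⇒ P/L/L   [P → P / L]
P/L/L ⇒ L/L/L   [P → L]
L/L/L ⇒ v/L/L   [L → v]
v/L/L ⇒ v/v/L   [L → v]
v/v/L ⇒ v/v/v   [L → v]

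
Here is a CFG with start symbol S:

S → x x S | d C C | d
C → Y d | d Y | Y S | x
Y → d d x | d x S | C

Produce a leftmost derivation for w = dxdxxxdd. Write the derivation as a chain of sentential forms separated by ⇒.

S ⇒ dCC ⇒ dxC ⇒ dxYS ⇒ dxdxSS ⇒ dxdxxxSS ⇒ dxdxxxdS ⇒ dxdxxxdd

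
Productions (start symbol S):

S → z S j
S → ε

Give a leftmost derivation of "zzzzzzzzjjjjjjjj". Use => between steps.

S => zSj => zzSjj => zzzSjjj => zzzzSjjjj => zzzzzSjjjjj => zzzzzzSjjjjjj => zzzzzzzSjjjjjjj => zzzzzzzzSjjjjjjjj => zzzzzzzzjjjjjjjj

S => zSj   [S → z S j]
zSj => zzSjj   [S → z S j]
zzSjj => zzzSjjj   [S → z S j]
zzzSjjj => zzzzSjjjj   [S → z S j]
zzzzSjjjj => zzzzzSjjjjj   [S → z S j]
zzzzzSjjjjj => zzzzzzSjjjjjj   [S → z S j]
zzzzzzSjjjjjj => zzzzzzzSjjjjjjj   [S → z S j]
zzzzzzzSjjjjjjj => zzzzzzzzSjjjjjjjj   [S → z S j]
zzzzzzzzSjjjjjjjj => zzzzzzzzjjjjjjjj   [S → ε]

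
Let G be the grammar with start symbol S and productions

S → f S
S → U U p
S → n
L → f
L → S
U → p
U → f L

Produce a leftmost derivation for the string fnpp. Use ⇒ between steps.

S ⇒ UUp ⇒ fLUp ⇒ fSUp ⇒ fnUp ⇒ fnpp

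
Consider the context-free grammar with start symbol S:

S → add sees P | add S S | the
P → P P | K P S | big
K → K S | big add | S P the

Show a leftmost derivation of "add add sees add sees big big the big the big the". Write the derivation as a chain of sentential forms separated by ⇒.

S ⇒ add S S   [S → add S S]
add S S ⇒ add add sees P S   [S → add sees P]
add add sees P S ⇒ add add sees P P S   [P → P P]
add add sees P P S ⇒ add add sees K P S P S   [P → K P S]
add add sees K P S P S ⇒ add add sees S P the P S P S   [K → S P the]
add add sees S P the P S P S ⇒ add add sees add sees P P the P S P S   [S → add sees P]
add add sees add sees P P the P S P S ⇒ add add sees add sees big P the P S P S   [P → big]
add add sees add sees big P the P S P S ⇒ add add sees add sees big big the P S P S   [P → big]
add add sees add sees big big the P S P S ⇒ add add sees add sees big big the big S P S   [P → big]
add add sees add sees big big the big S P S ⇒ add add sees add sees big big the big the P S   [S → the]
add add sees add sees big big the big the P S ⇒ add add sees add sees big big the big the big S   [P → big]
add add sees add sees big big the big the big S ⇒ add add sees add sees big big the big the big the   [S → the]

S ⇒ add S S ⇒ add add sees P S ⇒ add add sees P P S ⇒ add add sees K P S P S ⇒ add add sees S P the P S P S ⇒ add add sees add sees P P the P S P S ⇒ add add sees add sees big P the P S P S ⇒ add add sees add sees big big the P S P S ⇒ add add sees add sees big big the big S P S ⇒ add add sees add sees big big the big the P S ⇒ add add sees add sees big big the big the big S ⇒ add add sees add sees big big the big the big the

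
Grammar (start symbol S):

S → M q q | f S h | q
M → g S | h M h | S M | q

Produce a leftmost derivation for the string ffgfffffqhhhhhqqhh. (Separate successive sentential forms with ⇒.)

S ⇒ fSh ⇒ ffShh ⇒ ffMqqhh ⇒ ffgSqqhh ⇒ ffgfShqqhh ⇒ ffgffShhqqhh ⇒ ffgfffShhhqqhh ⇒ ffgffffShhhhqqhh ⇒ ffgfffffShhhhhqqhh ⇒ ffgfffffqhhhhhqqhh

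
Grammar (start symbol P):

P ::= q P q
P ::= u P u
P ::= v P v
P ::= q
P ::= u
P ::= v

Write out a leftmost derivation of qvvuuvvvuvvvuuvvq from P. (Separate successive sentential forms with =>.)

P => qPq => qvPvq => qvvPvvq => qvvuPuvvq => qvvuuPuuvvq => qvvuuvPvuuvvq => qvvuuvvPvvuuvvq => qvvuuvvvPvvvuuvvq => qvvuuvvvuvvvuuvvq

P => qPq   [P ::= q P q]
qPq => qvPvq   [P ::= v P v]
qvPvq => qvvPvvq   [P ::= v P v]
qvvPvvq => qvvuPuvvq   [P ::= u P u]
qvvuPuvvq => qvvuuPuuvvq   [P ::= u P u]
qvvuuPuuvvq => qvvuuvPvuuvvq   [P ::= v P v]
qvvuuvPvuuvvq => qvvuuvvPvvuuvvq   [P ::= v P v]
qvvuuvvPvvuuvvq => qvvuuvvvPvvvuuvvq   [P ::= v P v]
qvvuuvvvPvvvuuvvq => qvvuuvvvuvvvuuvvq   [P ::= u]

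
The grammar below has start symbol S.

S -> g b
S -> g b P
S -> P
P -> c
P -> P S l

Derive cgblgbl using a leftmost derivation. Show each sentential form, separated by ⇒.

S ⇒ P ⇒ PSl ⇒ PSlSl ⇒ cSlSl ⇒ cgblSl ⇒ cgblgbl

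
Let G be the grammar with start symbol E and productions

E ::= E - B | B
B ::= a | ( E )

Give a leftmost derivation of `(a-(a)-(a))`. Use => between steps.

E => B   [E ::= B]
B => (E)   [B ::= ( E )]
(E) => (E-B)   [E ::= E - B]
(E-B) => (E-B-B)   [E ::= E - B]
(E-B-B) => (B-B-B)   [E ::= B]
(B-B-B) => (a-B-B)   [B ::= a]
(a-B-B) => (a-(E)-B)   [B ::= ( E )]
(a-(E)-B) => (a-(B)-B)   [E ::= B]
(a-(B)-B) => (a-(a)-B)   [B ::= a]
(a-(a)-B) => (a-(a)-(E))   [B ::= ( E )]
(a-(a)-(E)) => (a-(a)-(B))   [E ::= B]
(a-(a)-(B)) => (a-(a)-(a))   [B ::= a]

E => B => (E) => (E-B) => (E-B-B) => (B-B-B) => (a-B-B) => (a-(E)-B) => (a-(B)-B) => (a-(a)-B) => (a-(a)-(E)) => (a-(a)-(B)) => (a-(a)-(a))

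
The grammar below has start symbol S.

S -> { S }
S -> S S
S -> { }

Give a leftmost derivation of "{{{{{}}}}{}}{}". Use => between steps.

S => SS => {S}S => {SS}S => {{S}S}S => {{{S}}S}S => {{{{S}}}S}S => {{{{{}}}}S}S => {{{{{}}}}{}}S => {{{{{}}}}{}}{}

S => SS   [S -> S S]
SS => {S}S   [S -> { S }]
{S}S => {SS}S   [S -> S S]
{SS}S => {{S}S}S   [S -> { S }]
{{S}S}S => {{{S}}S}S   [S -> { S }]
{{{S}}S}S => {{{{S}}}S}S   [S -> { S }]
{{{{S}}}S}S => {{{{{}}}}S}S   [S -> { }]
{{{{{}}}}S}S => {{{{{}}}}{}}S   [S -> { }]
{{{{{}}}}{}}S => {{{{{}}}}{}}{}   [S -> { }]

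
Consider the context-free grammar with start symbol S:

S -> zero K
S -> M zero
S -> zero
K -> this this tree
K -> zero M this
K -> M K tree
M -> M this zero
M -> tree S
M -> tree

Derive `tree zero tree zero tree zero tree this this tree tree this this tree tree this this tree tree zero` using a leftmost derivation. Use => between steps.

S => M zero => tree S zero => tree zero K zero => tree zero M K tree zero => tree zero tree S K tree zero => tree zero tree zero K K tree zero => tree zero tree zero M K tree K tree zero => tree zero tree zero tree S K tree K tree zero => tree zero tree zero tree zero K K tree K tree zero => tree zero tree zero tree zero M K tree K tree K tree zero => tree zero tree zero tree zero tree K tree K tree K tree zero => tree zero tree zero tree zero tree this this tree tree K tree K tree zero => tree zero tree zero tree zero tree this this tree tree this this tree tree K tree zero => tree zero tree zero tree zero tree this this tree tree this this tree tree this this tree tree zero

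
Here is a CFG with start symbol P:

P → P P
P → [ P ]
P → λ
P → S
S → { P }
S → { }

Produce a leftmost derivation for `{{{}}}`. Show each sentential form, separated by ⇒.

P ⇒ PP   [P → P P]
PP ⇒ SP   [P → S]
SP ⇒ {P}P   [S → { P }]
{P}P ⇒ {PP}P   [P → P P]
{PP}P ⇒ {SP}P   [P → S]
{SP}P ⇒ {{P}P}P   [S → { P }]
{{P}P}P ⇒ {{PP}P}P   [P → P P]
{{PP}P}P ⇒ {{SP}P}P   [P → S]
{{SP}P}P ⇒ {{{}P}P}P   [S → { }]
{{{}P}P}P ⇒ {{{}}P}P   [P → λ]
{{{}}P}P ⇒ {{{}}}P   [P → λ]
{{{}}}P ⇒ {{{}}}   [P → λ]

P ⇒ PP ⇒ SP ⇒ {P}P ⇒ {PP}P ⇒ {SP}P ⇒ {{P}P}P ⇒ {{PP}P}P ⇒ {{SP}P}P ⇒ {{{}P}P}P ⇒ {{{}}P}P ⇒ {{{}}}P ⇒ {{{}}}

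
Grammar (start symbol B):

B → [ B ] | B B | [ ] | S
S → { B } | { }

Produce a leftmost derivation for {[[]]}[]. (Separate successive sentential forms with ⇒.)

B ⇒ BB ⇒ SB ⇒ {B}B ⇒ {[B]}B ⇒ {[[]]}B ⇒ {[[]]}[]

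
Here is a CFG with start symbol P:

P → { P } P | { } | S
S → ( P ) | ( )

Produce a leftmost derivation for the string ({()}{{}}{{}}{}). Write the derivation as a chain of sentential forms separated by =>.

P => S   [P → S]
S => (P)   [S → ( P )]
(P) => ({P}P)   [P → { P } P]
({P}P) => ({S}P)   [P → S]
({S}P) => ({()}P)   [S → ( )]
({()}P) => ({()}{P}P)   [P → { P } P]
({()}{P}P) => ({()}{{}}P)   [P → { }]
({()}{{}}P) => ({()}{{}}{P}P)   [P → { P } P]
({()}{{}}{P}P) => ({()}{{}}{{}}P)   [P → { }]
({()}{{}}{{}}P) => ({()}{{}}{{}}{})   [P → { }]

P => S => (P) => ({P}P) => ({S}P) => ({()}P) => ({()}{P}P) => ({()}{{}}P) => ({()}{{}}{P}P) => ({()}{{}}{{}}P) => ({()}{{}}{{}}{})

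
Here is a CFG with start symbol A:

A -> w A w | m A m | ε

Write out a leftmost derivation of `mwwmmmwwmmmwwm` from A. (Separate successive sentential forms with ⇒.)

A ⇒ mAm ⇒ mwAwm ⇒ mwwAwwm ⇒ mwwmAmwwm ⇒ mwwmmAmmwwm ⇒ mwwmmmAmmmwwm ⇒ mwwmmmwAwmmmwwm ⇒ mwwmmmwwmmmwwm

A ⇒ mAm   [A -> m A m]
mAm ⇒ mwAwm   [A -> w A w]
mwAwm ⇒ mwwAwwm   [A -> w A w]
mwwAwwm ⇒ mwwmAmwwm   [A -> m A m]
mwwmAmwwm ⇒ mwwmmAmmwwm   [A -> m A m]
mwwmmAmmwwm ⇒ mwwmmmAmmmwwm   [A -> m A m]
mwwmmmAmmmwwm ⇒ mwwmmmwAwmmmwwm   [A -> w A w]
mwwmmmwAwmmmwwm ⇒ mwwmmmwwmmmwwm   [A -> ε]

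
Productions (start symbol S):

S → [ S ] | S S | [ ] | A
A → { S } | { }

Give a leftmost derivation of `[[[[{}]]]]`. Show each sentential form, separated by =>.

S=>[S]=>[[S]]=>[[[S]]]=>[[[[S]]]]=>[[[[A]]]]=>[[[[{}]]]]

S => [S]   [S → [ S ]]
[S] => [[S]]   [S → [ S ]]
[[S]] => [[[S]]]   [S → [ S ]]
[[[S]]] => [[[[S]]]]   [S → [ S ]]
[[[[S]]]] => [[[[A]]]]   [S → A]
[[[[A]]]] => [[[[{}]]]]   [A → { }]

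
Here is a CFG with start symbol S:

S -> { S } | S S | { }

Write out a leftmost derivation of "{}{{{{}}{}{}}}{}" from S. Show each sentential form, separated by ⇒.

S ⇒ SS   [S -> S S]
SS ⇒ {}S   [S -> { }]
{}S ⇒ {}SS   [S -> S S]
{}SS ⇒ {}{S}S   [S -> { S }]
{}{S}S ⇒ {}{{S}}S   [S -> { S }]
{}{{S}}S ⇒ {}{{SS}}S   [S -> S S]
{}{{SS}}S ⇒ {}{{SSS}}S   [S -> S S]
{}{{SSS}}S ⇒ {}{{{S}SS}}S   [S -> { S }]
{}{{{S}SS}}S ⇒ {}{{{{}}SS}}S   [S -> { }]
{}{{{{}}SS}}S ⇒ {}{{{{}}{}S}}S   [S -> { }]
{}{{{{}}{}S}}S ⇒ {}{{{{}}{}{}}}S   [S -> { }]
{}{{{{}}{}{}}}S ⇒ {}{{{{}}{}{}}}{}   [S -> { }]

S ⇒ SS ⇒ {}S ⇒ {}SS ⇒ {}{S}S ⇒ {}{{S}}S ⇒ {}{{SS}}S ⇒ {}{{SSS}}S ⇒ {}{{{S}SS}}S ⇒ {}{{{{}}SS}}S ⇒ {}{{{{}}{}S}}S ⇒ {}{{{{}}{}{}}}S ⇒ {}{{{{}}{}{}}}{}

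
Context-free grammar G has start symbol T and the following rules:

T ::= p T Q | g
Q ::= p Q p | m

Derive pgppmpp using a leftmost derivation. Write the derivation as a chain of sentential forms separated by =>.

T => pTQ   [T ::= p T Q]
pTQ => pgQ   [T ::= g]
pgQ => pgpQp   [Q ::= p Q p]
pgpQp => pgppQpp   [Q ::= p Q p]
pgppQpp => pgppmpp   [Q ::= m]

T => pTQ => pgQ => pgpQp => pgppQpp => pgppmpp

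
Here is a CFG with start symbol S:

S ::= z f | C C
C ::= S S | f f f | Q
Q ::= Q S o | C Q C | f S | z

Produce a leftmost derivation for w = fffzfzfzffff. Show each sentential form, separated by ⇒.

S ⇒ CC   [S ::= C C]
CC ⇒ SSC   [C ::= S S]
SSC ⇒ CCSC   [S ::= C C]
CCSC ⇒ fffCSC   [C ::= f f f]
fffCSC ⇒ fffSSSC   [C ::= S S]
fffSSSC ⇒ fffzfSSC   [S ::= z f]
fffzfSSC ⇒ fffzfzfSC   [S ::= z f]
fffzfzfSC ⇒ fffzfzfzfC   [S ::= z f]
fffzfzfzfC ⇒ fffzfzfzffff   [C ::= f f f]

S⇒CC⇒SSC⇒CCSC⇒fffCSC⇒fffSSSC⇒fffzfSSC⇒fffzfzfSC⇒fffzfzfzfC⇒fffzfzfzffff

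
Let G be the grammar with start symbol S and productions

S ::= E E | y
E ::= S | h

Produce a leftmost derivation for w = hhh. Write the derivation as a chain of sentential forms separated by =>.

S => EE => SE => EEE => hEE => hhE => hhh

S => EE   [S ::= E E]
EE => SE   [E ::= S]
SE => EEE   [S ::= E E]
EEE => hEE   [E ::= h]
hEE => hhE   [E ::= h]
hhE => hhh   [E ::= h]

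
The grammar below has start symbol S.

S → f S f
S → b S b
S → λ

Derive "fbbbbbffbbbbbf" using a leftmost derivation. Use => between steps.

S => fSf   [S → f S f]
fSf => fbSbf   [S → b S b]
fbSbf => fbbSbbf   [S → b S b]
fbbSbbf => fbbbSbbbf   [S → b S b]
fbbbSbbbf => fbbbbSbbbbf   [S → b S b]
fbbbbSbbbbf => fbbbbbSbbbbbf   [S → b S b]
fbbbbbSbbbbbf => fbbbbbfSfbbbbbf   [S → f S f]
fbbbbbfSfbbbbbf => fbbbbbffbbbbbf   [S → λ]

S=>fSf=>fbSbf=>fbbSbbf=>fbbbSbbbf=>fbbbbSbbbbf=>fbbbbbSbbbbbf=>fbbbbbfSfbbbbbf=>fbbbbbffbbbbbf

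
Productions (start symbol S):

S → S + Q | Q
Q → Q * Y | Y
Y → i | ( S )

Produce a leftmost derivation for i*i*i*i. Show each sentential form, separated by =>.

S => Q   [S → Q]
Q => Q*Y   [Q → Q * Y]
Q*Y => Q*Y*Y   [Q → Q * Y]
Q*Y*Y => Q*Y*Y*Y   [Q → Q * Y]
Q*Y*Y*Y => Y*Y*Y*Y   [Q → Y]
Y*Y*Y*Y => i*Y*Y*Y   [Y → i]
i*Y*Y*Y => i*i*Y*Y   [Y → i]
i*i*Y*Y => i*i*i*Y   [Y → i]
i*i*i*Y => i*i*i*i   [Y → i]

S => Q => Q*Y => Q*Y*Y => Q*Y*Y*Y => Y*Y*Y*Y => i*Y*Y*Y => i*i*Y*Y => i*i*i*Y => i*i*i*i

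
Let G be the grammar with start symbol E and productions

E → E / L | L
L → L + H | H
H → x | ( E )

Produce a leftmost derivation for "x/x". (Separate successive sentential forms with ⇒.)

E ⇒ E/L   [E → E / L]
E/L ⇒ L/L   [E → L]
L/L ⇒ H/L   [L → H]
H/L ⇒ x/L   [H → x]
x/L ⇒ x/H   [L → H]
x/H ⇒ x/x   [H → x]

E ⇒ E/L ⇒ L/L ⇒ H/L ⇒ x/L ⇒ x/H ⇒ x/x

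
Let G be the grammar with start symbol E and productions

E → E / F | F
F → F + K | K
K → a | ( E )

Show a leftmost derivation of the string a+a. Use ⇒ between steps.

E⇒F⇒F+K⇒K+K⇒a+K⇒a+a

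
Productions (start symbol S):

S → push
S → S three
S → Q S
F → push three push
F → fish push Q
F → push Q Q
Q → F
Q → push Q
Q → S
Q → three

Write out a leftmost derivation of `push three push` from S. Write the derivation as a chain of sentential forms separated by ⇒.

S ⇒ Q S   [S → Q S]
Q S ⇒ push Q S   [Q → push Q]
push Q S ⇒ push three S   [Q → three]
push three S ⇒ push three push   [S → push]

S ⇒ Q S ⇒ push Q S ⇒ push three S ⇒ push three push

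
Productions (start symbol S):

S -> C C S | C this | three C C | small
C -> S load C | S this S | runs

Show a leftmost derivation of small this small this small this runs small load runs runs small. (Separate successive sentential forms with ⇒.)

S ⇒ C C S   [S -> C C S]
C C S ⇒ S load C C S   [C -> S load C]
S load C C S ⇒ C C S load C C S   [S -> C C S]
C C S load C C S ⇒ S this S C S load C C S   [C -> S this S]
S this S C S load C C S ⇒ small this S C S load C C S   [S -> small]
small this S C S load C C S ⇒ small this C this C S load C C S   [S -> C this]
small this C this C S load C C S ⇒ small this S this S this C S load C C S   [C -> S this S]
small this S this S this C S load C C S ⇒ small this small this S this C S load C C S   [S -> small]
small this small this S this C S load C C S ⇒ small this small this small this C S load C C S   [S -> small]
small this small this small this C S load C C S ⇒ small this small this small this runs S load C C S   [C -> runs]
small this small this small this runs S load C C S ⇒ small this small this small this runs small load C C S   [S -> small]
small this small this small this runs small load C C S ⇒ small this small this small this runs small load runs C S   [C -> runs]
small this small this small this runs small load runs C S ⇒ small this small this small this runs small load runs runs S   [C -> runs]
small this small this small this runs small load runs runs S ⇒ small this small this small this runs small load runs runs small   [S -> small]

S ⇒ C C S ⇒ S load C C S ⇒ C C S load C C S ⇒ S this S C S load C C S ⇒ small this S C S load C C S ⇒ small this C this C S load C C S ⇒ small this S this S this C S load C C S ⇒ small this small this S this C S load C C S ⇒ small this small this small this C S load C C S ⇒ small this small this small this runs S load C C S ⇒ small this small this small this runs small load C C S ⇒ small this small this small this runs small load runs C S ⇒ small this small this small this runs small load runs runs S ⇒ small this small this small this runs small load runs runs small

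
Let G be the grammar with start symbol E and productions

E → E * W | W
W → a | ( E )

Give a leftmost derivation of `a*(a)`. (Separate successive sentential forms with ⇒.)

E ⇒ E*W   [E → E * W]
E*W ⇒ W*W   [E → W]
W*W ⇒ a*W   [W → a]
a*W ⇒ a*(E)   [W → ( E )]
a*(E) ⇒ a*(W)   [E → W]
a*(W) ⇒ a*(a)   [W → a]

E ⇒ E*W ⇒ W*W ⇒ a*W ⇒ a*(E) ⇒ a*(W) ⇒ a*(a)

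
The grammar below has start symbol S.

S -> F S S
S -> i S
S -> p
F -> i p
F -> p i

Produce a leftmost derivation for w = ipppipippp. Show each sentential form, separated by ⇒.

S ⇒ FSS ⇒ ipSS ⇒ ippS ⇒ ippFSS ⇒ ipppiSS ⇒ ipppiFSSS ⇒ ipppipiSSS ⇒ ipppipipSS ⇒ ipppipippS ⇒ ipppipippp

S ⇒ FSS   [S -> F S S]
FSS ⇒ ipSS   [F -> i p]
ipSS ⇒ ippS   [S -> p]
ippS ⇒ ippFSS   [S -> F S S]
ippFSS ⇒ ipppiSS   [F -> p i]
ipppiSS ⇒ ipppiFSSS   [S -> F S S]
ipppiFSSS ⇒ ipppipiSSS   [F -> p i]
ipppipiSSS ⇒ ipppipipSS   [S -> p]
ipppipipSS ⇒ ipppipippS   [S -> p]
ipppipippS ⇒ ipppipippp   [S -> p]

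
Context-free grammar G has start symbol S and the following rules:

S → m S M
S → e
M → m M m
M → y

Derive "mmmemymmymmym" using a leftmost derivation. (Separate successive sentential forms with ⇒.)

S ⇒ mSM ⇒ mmSMM ⇒ mmmSMMM ⇒ mmmeMMM ⇒ mmmemMmMM ⇒ mmmemymMM ⇒ mmmemymmMmM ⇒ mmmemymmymM ⇒ mmmemymmymmMm ⇒ mmmemymmymmym

S ⇒ mSM   [S → m S M]
mSM ⇒ mmSMM   [S → m S M]
mmSMM ⇒ mmmSMMM   [S → m S M]
mmmSMMM ⇒ mmmeMMM   [S → e]
mmmeMMM ⇒ mmmemMmMM   [M → m M m]
mmmemMmMM ⇒ mmmemymMM   [M → y]
mmmemymMM ⇒ mmmemymmMmM   [M → m M m]
mmmemymmMmM ⇒ mmmemymmymM   [M → y]
mmmemymmymM ⇒ mmmemymmymmMm   [M → m M m]
mmmemymmymmMm ⇒ mmmemymmymmym   [M → y]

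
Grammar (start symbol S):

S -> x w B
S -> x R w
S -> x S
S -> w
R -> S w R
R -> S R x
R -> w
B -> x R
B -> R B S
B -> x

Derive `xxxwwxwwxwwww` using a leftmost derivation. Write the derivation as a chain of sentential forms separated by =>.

S => xRw => xSwRw => xxRwwRw => xxSRxwwRw => xxxRwRxwwRw => xxxSRxwRxwwRw => xxxwRxwRxwwRw => xxxwwxwRxwwRw => xxxwwxwwxwwRw => xxxwwxwwxwwww

S => xRw   [S -> x R w]
xRw => xSwRw   [R -> S w R]
xSwRw => xxRwwRw   [S -> x R w]
xxRwwRw => xxSRxwwRw   [R -> S R x]
xxSRxwwRw => xxxRwRxwwRw   [S -> x R w]
xxxRwRxwwRw => xxxSRxwRxwwRw   [R -> S R x]
xxxSRxwRxwwRw => xxxwRxwRxwwRw   [S -> w]
xxxwRxwRxwwRw => xxxwwxwRxwwRw   [R -> w]
xxxwwxwRxwwRw => xxxwwxwwxwwRw   [R -> w]
xxxwwxwwxwwRw => xxxwwxwwxwwww   [R -> w]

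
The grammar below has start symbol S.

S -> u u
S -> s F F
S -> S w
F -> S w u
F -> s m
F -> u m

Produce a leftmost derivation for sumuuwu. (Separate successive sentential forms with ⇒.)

S⇒sFF⇒sumF⇒sumSwu⇒sumuuwu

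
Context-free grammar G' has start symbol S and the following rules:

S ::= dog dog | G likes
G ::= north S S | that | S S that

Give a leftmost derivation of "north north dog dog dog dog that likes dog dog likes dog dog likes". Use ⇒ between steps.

S ⇒ G likes ⇒ north S S likes ⇒ north G likes S likes ⇒ north north S S likes S likes ⇒ north north G likes S likes S likes ⇒ north north S S that likes S likes S likes ⇒ north north dog dog S that likes S likes S likes ⇒ north north dog dog dog dog that likes S likes S likes ⇒ north north dog dog dog dog that likes dog dog likes S likes ⇒ north north dog dog dog dog that likes dog dog likes dog dog likes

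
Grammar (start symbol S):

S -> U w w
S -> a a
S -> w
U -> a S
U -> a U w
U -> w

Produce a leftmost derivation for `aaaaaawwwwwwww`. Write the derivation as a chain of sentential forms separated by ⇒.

S⇒Uww⇒aUwww⇒aaUwwww⇒aaaUwwwww⇒aaaaUwwwwww⇒aaaaaUwwwwwww⇒aaaaaaSwwwwwww⇒aaaaaawwwwwwww

S ⇒ Uww   [S -> U w w]
Uww ⇒ aUwww   [U -> a U w]
aUwww ⇒ aaUwwww   [U -> a U w]
aaUwwww ⇒ aaaUwwwww   [U -> a U w]
aaaUwwwww ⇒ aaaaUwwwwww   [U -> a U w]
aaaaUwwwwww ⇒ aaaaaUwwwwwww   [U -> a U w]
aaaaaUwwwwwww ⇒ aaaaaaSwwwwwww   [U -> a S]
aaaaaaSwwwwwww ⇒ aaaaaawwwwwwww   [S -> w]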